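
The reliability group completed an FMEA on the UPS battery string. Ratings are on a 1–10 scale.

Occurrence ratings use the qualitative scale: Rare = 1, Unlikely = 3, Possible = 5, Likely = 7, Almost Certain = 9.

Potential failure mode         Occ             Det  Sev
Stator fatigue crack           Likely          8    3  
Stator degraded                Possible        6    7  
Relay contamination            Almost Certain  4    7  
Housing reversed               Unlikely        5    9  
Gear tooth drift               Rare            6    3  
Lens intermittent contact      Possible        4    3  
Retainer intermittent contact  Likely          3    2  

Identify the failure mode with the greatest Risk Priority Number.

Relay contamination

RPN = Severity × Occurrence × Detection:
  Stator fatigue crack: 3 × 7 × 8 = 168
  Stator degraded: 7 × 5 × 6 = 210
  Relay contamination: 7 × 9 × 4 = 252
  Housing reversed: 9 × 3 × 5 = 135
  Gear tooth drift: 3 × 1 × 6 = 18
  Lens intermittent contact: 3 × 5 × 4 = 60
  Retainer intermittent contact: 2 × 7 × 3 = 42
Highest RPN is 252 → Relay contamination.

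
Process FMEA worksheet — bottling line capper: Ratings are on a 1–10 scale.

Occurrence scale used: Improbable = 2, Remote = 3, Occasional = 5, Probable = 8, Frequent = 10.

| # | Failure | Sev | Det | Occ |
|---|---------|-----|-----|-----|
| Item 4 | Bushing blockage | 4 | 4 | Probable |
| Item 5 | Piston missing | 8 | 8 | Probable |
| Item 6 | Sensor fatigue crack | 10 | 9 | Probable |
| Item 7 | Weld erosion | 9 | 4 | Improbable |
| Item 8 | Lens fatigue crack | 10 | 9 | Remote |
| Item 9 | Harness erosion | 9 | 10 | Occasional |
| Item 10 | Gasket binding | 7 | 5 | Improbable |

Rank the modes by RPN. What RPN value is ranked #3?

RPN = Severity × Occurrence × Detection:
  Item 4: 4 × 8 × 4 = 128
  Item 5: 8 × 8 × 8 = 512
  Item 6: 10 × 8 × 9 = 720
  Item 7: 9 × 2 × 4 = 72
  Item 8: 10 × 3 × 9 = 270
  Item 9: 9 × 5 × 10 = 450
  Item 10: 7 × 2 × 5 = 70
Sorted descending: 720, 512, 450, 270, 128, 72, 70.
The third-highest RPN is 450 (Item 9).

450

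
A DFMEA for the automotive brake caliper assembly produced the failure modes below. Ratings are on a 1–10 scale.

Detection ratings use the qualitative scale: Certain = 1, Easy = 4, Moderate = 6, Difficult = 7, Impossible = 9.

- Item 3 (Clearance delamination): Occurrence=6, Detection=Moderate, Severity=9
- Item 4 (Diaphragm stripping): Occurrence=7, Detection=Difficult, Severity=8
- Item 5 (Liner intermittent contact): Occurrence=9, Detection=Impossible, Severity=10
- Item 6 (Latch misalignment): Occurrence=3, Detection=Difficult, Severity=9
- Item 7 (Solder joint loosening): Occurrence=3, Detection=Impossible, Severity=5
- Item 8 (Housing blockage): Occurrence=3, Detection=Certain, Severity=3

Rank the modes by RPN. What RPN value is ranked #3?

RPN = Severity × Occurrence × Detection:
  Item 3: 9 × 6 × 6 = 324
  Item 4: 8 × 7 × 7 = 392
  Item 5: 10 × 9 × 9 = 810
  Item 6: 9 × 3 × 7 = 189
  Item 7: 5 × 3 × 9 = 135
  Item 8: 3 × 3 × 1 = 9
Sorted descending: 810, 392, 324, 189, 135, 9.
The third-highest RPN is 324 (Item 3).

324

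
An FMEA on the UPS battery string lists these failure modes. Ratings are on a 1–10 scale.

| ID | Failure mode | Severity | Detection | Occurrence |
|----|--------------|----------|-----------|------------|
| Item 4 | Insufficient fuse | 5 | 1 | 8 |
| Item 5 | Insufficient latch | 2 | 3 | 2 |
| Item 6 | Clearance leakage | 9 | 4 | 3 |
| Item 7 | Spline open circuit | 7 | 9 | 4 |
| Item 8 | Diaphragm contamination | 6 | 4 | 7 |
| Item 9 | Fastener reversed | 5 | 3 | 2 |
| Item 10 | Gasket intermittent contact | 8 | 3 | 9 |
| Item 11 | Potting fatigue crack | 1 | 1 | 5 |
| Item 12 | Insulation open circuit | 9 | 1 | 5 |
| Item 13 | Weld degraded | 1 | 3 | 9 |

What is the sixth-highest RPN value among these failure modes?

RPN = Severity × Occurrence × Detection:
  Item 4: 5 × 8 × 1 = 40
  Item 5: 2 × 2 × 3 = 12
  Item 6: 9 × 3 × 4 = 108
  Item 7: 7 × 4 × 9 = 252
  Item 8: 6 × 7 × 4 = 168
  Item 9: 5 × 2 × 3 = 30
  Item 10: 8 × 9 × 3 = 216
  Item 11: 1 × 5 × 1 = 5
  Item 12: 9 × 5 × 1 = 45
  Item 13: 1 × 9 × 3 = 27
Sorted descending: 252, 216, 168, 108, 45, 40, 30, 27, 12, 5.
The sixth-highest RPN is 40 (Item 4).

40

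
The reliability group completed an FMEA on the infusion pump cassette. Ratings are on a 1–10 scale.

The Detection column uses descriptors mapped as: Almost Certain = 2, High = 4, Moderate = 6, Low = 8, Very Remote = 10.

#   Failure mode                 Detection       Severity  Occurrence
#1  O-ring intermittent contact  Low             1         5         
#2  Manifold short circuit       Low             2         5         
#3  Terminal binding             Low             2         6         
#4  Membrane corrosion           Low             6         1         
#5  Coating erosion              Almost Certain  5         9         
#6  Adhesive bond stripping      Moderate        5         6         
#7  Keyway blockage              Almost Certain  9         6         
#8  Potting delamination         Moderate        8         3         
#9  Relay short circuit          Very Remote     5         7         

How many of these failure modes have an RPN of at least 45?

8

RPN = Severity × Occurrence × Detection:
  #1: 1 × 5 × 8 = 40
  #2: 2 × 5 × 8 = 80
  #3: 2 × 6 × 8 = 96
  #4: 6 × 1 × 8 = 48
  #5: 5 × 9 × 2 = 90
  #6: 5 × 6 × 6 = 180
  #7: 9 × 6 × 2 = 108
  #8: 8 × 3 × 6 = 144
  #9: 5 × 7 × 10 = 350
Modes with RPN ≥ 45: #2 (80), #3 (96), #4 (48), #5 (90), #6 (180), #7 (108), #8 (144), #9 (350) → 8.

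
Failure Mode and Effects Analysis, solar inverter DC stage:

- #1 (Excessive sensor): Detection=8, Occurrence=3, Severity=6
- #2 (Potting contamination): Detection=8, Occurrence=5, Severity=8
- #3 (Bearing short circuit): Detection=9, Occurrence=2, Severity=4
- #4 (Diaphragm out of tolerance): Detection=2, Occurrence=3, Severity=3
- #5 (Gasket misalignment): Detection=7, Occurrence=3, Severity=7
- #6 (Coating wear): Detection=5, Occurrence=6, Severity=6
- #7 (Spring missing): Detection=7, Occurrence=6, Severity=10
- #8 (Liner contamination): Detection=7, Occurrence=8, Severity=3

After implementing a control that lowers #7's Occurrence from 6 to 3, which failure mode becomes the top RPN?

#2

RPN = Severity × Occurrence × Detection:
  #1: 6 × 3 × 8 = 144
  #2: 8 × 5 × 8 = 320
  #3: 4 × 2 × 9 = 72
  #4: 3 × 3 × 2 = 18
  #5: 7 × 3 × 7 = 147
  #6: 6 × 6 × 5 = 180
  #7: 10 × 6 × 7 = 420
  #8: 3 × 8 × 7 = 168
After action: #7 → 10 × 3 × 7 = 210.
Revised RPNs: #2=320, #7=210, #6=180, #8=168, #5=147, #1=144, #3=72, #4=18.
Highest is now #2 (320).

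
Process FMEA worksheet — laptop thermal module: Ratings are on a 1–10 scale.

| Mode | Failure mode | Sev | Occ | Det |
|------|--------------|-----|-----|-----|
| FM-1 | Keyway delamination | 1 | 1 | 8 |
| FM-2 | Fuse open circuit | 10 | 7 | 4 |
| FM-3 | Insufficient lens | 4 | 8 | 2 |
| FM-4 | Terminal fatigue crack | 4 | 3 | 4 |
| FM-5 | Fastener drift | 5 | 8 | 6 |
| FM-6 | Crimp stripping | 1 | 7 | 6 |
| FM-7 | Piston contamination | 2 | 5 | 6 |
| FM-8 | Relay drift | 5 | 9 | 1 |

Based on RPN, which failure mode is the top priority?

RPN = Severity × Occurrence × Detection:
  FM-1: 1 × 1 × 8 = 8
  FM-2: 10 × 7 × 4 = 280
  FM-3: 4 × 8 × 2 = 64
  FM-4: 4 × 3 × 4 = 48
  FM-5: 5 × 8 × 6 = 240
  FM-6: 1 × 7 × 6 = 42
  FM-7: 2 × 5 × 6 = 60
  FM-8: 5 × 9 × 1 = 45
Highest RPN is 280 → FM-2.

FM-2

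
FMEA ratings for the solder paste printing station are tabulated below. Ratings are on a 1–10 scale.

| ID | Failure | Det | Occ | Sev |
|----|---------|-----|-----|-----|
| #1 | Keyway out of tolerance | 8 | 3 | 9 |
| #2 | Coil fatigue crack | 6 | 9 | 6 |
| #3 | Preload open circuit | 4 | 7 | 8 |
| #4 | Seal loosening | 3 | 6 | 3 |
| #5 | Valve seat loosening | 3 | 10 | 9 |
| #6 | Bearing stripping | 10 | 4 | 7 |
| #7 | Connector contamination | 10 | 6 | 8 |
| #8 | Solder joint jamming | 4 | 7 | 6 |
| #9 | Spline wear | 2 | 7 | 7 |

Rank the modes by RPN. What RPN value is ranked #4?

RPN = Severity × Occurrence × Detection:
  #1: 9 × 3 × 8 = 216
  #2: 6 × 9 × 6 = 324
  #3: 8 × 7 × 4 = 224
  #4: 3 × 6 × 3 = 54
  #5: 9 × 10 × 3 = 270
  #6: 7 × 4 × 10 = 280
  #7: 8 × 6 × 10 = 480
  #8: 6 × 7 × 4 = 168
  #9: 7 × 7 × 2 = 98
Sorted descending: 480, 324, 280, 270, 224, 216, 168, 98, 54.
The fourth-highest RPN is 270 (#5).

270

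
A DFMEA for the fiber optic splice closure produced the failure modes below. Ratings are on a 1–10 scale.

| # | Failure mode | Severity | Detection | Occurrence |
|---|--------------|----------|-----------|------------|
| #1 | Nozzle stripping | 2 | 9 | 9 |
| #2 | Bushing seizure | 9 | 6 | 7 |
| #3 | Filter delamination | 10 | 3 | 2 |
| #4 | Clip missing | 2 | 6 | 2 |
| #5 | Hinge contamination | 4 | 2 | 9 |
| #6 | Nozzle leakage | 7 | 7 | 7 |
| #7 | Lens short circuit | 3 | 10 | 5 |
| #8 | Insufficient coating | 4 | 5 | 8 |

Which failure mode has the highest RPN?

#2

RPN = Severity × Occurrence × Detection:
  #1: 2 × 9 × 9 = 162
  #2: 9 × 7 × 6 = 378
  #3: 10 × 2 × 3 = 60
  #4: 2 × 2 × 6 = 24
  #5: 4 × 9 × 2 = 72
  #6: 7 × 7 × 7 = 343
  #7: 3 × 5 × 10 = 150
  #8: 4 × 8 × 5 = 160
Highest RPN is 378 → #2.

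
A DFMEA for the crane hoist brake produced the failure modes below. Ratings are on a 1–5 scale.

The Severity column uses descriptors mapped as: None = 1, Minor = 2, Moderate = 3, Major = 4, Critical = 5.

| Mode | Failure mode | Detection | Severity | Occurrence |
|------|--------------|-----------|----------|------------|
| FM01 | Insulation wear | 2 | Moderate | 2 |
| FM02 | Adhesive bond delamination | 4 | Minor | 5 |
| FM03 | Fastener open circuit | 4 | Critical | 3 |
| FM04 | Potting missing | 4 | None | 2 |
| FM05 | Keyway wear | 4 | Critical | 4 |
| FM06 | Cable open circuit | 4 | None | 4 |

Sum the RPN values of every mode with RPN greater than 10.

RPN = Severity × Occurrence × Detection:
  FM01: 3 × 2 × 2 = 12
  FM02: 2 × 5 × 4 = 40
  FM03: 5 × 3 × 4 = 60
  FM04: 1 × 2 × 4 = 8
  FM05: 5 × 4 × 4 = 80
  FM06: 1 × 4 × 4 = 16
RPN > 10: FM01 (12), FM02 (40), FM03 (60), FM05 (80), FM06 (16).
Sum: 12 + 40 + 60 + 80 + 16 = 208.

208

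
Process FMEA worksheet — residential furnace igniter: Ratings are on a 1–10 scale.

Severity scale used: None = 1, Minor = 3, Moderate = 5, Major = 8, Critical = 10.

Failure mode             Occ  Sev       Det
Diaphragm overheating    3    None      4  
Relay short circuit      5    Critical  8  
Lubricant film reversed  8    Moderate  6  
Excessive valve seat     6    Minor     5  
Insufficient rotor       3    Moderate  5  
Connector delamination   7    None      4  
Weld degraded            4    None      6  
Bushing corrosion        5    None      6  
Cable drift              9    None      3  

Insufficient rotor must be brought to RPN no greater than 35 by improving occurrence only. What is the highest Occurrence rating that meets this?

1

Insufficient rotor: S=5, O=3, D=5 → current RPN = 75.
Fixed product = 25. Need 25 × O ≤ 35, so O ≤ 35/25 = 1.40.
Maximum integer Occurrence rating = 1 (gives RPN 25; O=2 would give 50 > 35).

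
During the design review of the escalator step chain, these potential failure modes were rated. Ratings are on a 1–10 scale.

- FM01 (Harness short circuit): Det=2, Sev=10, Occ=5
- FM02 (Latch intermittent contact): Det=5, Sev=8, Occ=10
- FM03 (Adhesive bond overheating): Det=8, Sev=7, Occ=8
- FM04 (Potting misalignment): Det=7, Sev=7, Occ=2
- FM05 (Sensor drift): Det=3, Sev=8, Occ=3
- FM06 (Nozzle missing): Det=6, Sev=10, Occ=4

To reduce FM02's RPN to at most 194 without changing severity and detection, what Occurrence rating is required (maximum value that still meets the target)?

4

FM02: S=8, O=10, D=5 → current RPN = 400.
Fixed product = 40. Need 40 × O ≤ 194, so O ≤ 194/40 = 4.85.
Maximum integer Occurrence rating = 4 (gives RPN 160; O=5 would give 200 > 194).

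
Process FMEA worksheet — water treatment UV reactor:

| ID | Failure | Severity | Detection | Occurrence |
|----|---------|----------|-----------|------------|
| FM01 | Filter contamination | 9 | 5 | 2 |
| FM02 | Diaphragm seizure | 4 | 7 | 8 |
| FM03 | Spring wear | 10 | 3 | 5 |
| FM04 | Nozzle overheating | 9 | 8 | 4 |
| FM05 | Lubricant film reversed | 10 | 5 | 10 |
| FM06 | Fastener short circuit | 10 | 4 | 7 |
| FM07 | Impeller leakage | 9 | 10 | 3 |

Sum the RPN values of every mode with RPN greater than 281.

788

RPN = Severity × Occurrence × Detection:
  FM01: 9 × 2 × 5 = 90
  FM02: 4 × 8 × 7 = 224
  FM03: 10 × 5 × 3 = 150
  FM04: 9 × 4 × 8 = 288
  FM05: 10 × 10 × 5 = 500
  FM06: 10 × 7 × 4 = 280
  FM07: 9 × 3 × 10 = 270
RPN > 281: FM04 (288), FM05 (500).
Sum: 288 + 500 = 788.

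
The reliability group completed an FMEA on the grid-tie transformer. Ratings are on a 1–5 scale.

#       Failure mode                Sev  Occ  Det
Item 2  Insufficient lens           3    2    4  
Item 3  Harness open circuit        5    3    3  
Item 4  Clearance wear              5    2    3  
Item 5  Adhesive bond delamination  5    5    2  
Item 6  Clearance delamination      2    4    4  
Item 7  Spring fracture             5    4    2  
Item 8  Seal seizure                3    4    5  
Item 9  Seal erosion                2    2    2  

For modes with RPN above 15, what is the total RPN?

RPN = Severity × Occurrence × Detection:
  Item 2: 3 × 2 × 4 = 24
  Item 3: 5 × 3 × 3 = 45
  Item 4: 5 × 2 × 3 = 30
  Item 5: 5 × 5 × 2 = 50
  Item 6: 2 × 4 × 4 = 32
  Item 7: 5 × 4 × 2 = 40
  Item 8: 3 × 4 × 5 = 60
  Item 9: 2 × 2 × 2 = 8
RPN > 15: Item 2 (24), Item 3 (45), Item 4 (30), Item 5 (50), Item 6 (32), Item 7 (40), Item 8 (60).
Sum: 24 + 45 + 30 + 50 + 32 + 40 + 60 = 281.

281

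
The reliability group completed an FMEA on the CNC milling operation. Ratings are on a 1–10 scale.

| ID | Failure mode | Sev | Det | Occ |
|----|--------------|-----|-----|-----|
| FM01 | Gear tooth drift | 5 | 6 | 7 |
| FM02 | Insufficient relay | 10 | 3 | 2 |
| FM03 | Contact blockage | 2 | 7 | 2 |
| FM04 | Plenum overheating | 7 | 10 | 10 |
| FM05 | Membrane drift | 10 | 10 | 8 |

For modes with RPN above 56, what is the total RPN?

1770

RPN = Severity × Occurrence × Detection:
  FM01: 5 × 7 × 6 = 210
  FM02: 10 × 2 × 3 = 60
  FM03: 2 × 2 × 7 = 28
  FM04: 7 × 10 × 10 = 700
  FM05: 10 × 8 × 10 = 800
RPN > 56: FM01 (210), FM02 (60), FM04 (700), FM05 (800).
Sum: 210 + 60 + 700 + 800 = 1770.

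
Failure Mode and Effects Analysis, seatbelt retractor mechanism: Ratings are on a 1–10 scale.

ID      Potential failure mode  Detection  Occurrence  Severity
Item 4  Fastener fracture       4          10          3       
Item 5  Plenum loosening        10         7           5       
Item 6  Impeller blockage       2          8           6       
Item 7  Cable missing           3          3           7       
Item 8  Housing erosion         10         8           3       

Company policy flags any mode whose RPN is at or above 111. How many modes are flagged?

RPN = Severity × Occurrence × Detection:
  Item 4: 3 × 10 × 4 = 120
  Item 5: 5 × 7 × 10 = 350
  Item 6: 6 × 8 × 2 = 96
  Item 7: 7 × 3 × 3 = 63
  Item 8: 3 × 8 × 10 = 240
Modes with RPN ≥ 111: Item 4 (120), Item 5 (350), Item 8 (240) → 3.

3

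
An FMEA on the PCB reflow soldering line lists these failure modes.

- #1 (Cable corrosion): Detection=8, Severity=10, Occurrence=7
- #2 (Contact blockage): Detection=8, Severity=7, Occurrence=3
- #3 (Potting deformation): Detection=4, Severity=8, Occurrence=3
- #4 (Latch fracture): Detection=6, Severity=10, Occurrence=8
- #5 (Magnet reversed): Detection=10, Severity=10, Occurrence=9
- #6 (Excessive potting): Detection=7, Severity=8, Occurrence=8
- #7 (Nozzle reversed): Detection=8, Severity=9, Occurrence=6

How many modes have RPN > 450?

3

RPN = Severity × Occurrence × Detection:
  #1: 10 × 7 × 8 = 560
  #2: 7 × 3 × 8 = 168
  #3: 8 × 3 × 4 = 96
  #4: 10 × 8 × 6 = 480
  #5: 10 × 9 × 10 = 900
  #6: 8 × 8 × 7 = 448
  #7: 9 × 6 × 8 = 432
Modes with RPN > 450: #1 (560), #4 (480), #5 (900) → 3.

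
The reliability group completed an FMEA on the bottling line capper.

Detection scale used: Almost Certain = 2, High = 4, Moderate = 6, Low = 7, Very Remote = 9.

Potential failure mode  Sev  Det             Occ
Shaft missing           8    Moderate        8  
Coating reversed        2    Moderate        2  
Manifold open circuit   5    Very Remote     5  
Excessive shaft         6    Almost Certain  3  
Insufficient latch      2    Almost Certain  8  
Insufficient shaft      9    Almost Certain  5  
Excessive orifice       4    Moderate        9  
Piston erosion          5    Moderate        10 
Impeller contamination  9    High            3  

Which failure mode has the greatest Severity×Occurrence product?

Criticality = Severity × Occurrence:
  Shaft missing: 8 × 8 = 64
  Coating reversed: 2 × 2 = 4
  Manifold open circuit: 5 × 5 = 25
  Excessive shaft: 6 × 3 = 18
  Insufficient latch: 2 × 8 = 16
  Insufficient shaft: 9 × 5 = 45
  Excessive orifice: 4 × 9 = 36
  Piston erosion: 5 × 10 = 50
  Impeller contamination: 9 × 3 = 27
Highest criticality is 64 → Shaft missing.

Shaft missing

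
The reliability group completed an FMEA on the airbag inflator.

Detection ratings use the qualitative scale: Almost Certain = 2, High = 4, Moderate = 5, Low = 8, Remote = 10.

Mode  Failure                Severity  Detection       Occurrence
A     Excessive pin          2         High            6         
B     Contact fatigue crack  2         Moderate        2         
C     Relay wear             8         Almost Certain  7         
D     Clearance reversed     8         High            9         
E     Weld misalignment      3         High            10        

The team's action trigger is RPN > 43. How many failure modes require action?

4

RPN = Severity × Occurrence × Detection:
  A: 2 × 6 × 4 = 48
  B: 2 × 2 × 5 = 20
  C: 8 × 7 × 2 = 112
  D: 8 × 9 × 4 = 288
  E: 3 × 10 × 4 = 120
Modes with RPN > 43: A (48), C (112), D (288), E (120) → 4.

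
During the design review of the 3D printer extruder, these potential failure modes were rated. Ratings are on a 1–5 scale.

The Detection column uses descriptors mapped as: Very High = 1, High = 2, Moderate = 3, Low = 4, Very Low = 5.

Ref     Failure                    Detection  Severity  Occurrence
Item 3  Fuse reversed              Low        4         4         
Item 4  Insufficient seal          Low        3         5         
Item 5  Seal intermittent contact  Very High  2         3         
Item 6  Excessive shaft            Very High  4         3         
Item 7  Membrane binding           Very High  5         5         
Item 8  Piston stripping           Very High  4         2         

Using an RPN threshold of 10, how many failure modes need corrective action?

4

RPN = Severity × Occurrence × Detection:
  Item 3: 4 × 4 × 4 = 64
  Item 4: 3 × 5 × 4 = 60
  Item 5: 2 × 3 × 1 = 6
  Item 6: 4 × 3 × 1 = 12
  Item 7: 5 × 5 × 1 = 25
  Item 8: 4 × 2 × 1 = 8
Modes with RPN ≥ 10: Item 3 (64), Item 4 (60), Item 6 (12), Item 7 (25) → 4.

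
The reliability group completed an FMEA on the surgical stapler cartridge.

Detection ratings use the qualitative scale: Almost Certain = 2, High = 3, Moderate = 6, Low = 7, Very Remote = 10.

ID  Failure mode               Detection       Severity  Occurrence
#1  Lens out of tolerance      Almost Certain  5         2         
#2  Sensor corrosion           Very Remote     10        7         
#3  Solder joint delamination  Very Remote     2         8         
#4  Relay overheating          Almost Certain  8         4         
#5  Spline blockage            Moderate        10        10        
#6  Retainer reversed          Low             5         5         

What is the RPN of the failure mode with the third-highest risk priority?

175

RPN = Severity × Occurrence × Detection:
  #1: 5 × 2 × 2 = 20
  #2: 10 × 7 × 10 = 700
  #3: 2 × 8 × 10 = 160
  #4: 8 × 4 × 2 = 64
  #5: 10 × 10 × 6 = 600
  #6: 5 × 5 × 7 = 175
Sorted descending: 700, 600, 175, 160, 64, 20.
The third-highest RPN is 175 (#6).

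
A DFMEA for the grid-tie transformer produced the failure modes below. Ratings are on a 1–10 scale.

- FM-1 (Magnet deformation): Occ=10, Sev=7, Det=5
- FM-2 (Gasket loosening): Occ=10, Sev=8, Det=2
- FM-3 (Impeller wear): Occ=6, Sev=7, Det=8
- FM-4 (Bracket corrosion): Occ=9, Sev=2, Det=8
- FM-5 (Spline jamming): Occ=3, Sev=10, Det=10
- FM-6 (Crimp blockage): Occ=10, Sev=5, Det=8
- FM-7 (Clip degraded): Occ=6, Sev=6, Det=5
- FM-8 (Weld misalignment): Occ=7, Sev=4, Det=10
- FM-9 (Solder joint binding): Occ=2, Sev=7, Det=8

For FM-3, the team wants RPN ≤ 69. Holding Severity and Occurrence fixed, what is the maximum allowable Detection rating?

FM-3: S=7, O=6, D=8 → current RPN = 336.
Fixed product = 42. Need 42 × D ≤ 69, so D ≤ 69/42 = 1.64.
Maximum integer Detection rating = 1 (gives RPN 42; D=2 would give 84 > 69).

1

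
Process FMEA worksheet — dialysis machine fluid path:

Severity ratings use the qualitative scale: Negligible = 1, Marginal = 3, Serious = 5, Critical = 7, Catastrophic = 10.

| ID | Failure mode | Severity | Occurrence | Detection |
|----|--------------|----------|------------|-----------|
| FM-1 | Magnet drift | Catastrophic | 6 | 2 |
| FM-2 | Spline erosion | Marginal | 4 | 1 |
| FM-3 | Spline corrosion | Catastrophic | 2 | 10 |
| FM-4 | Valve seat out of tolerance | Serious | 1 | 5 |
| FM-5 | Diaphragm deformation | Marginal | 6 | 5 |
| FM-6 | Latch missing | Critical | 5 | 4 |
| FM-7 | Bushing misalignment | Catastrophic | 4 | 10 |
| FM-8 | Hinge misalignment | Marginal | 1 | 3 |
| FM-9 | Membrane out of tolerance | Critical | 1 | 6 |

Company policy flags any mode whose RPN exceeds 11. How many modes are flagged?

RPN = Severity × Occurrence × Detection:
  FM-1: 10 × 6 × 2 = 120
  FM-2: 3 × 4 × 1 = 12
  FM-3: 10 × 2 × 10 = 200
  FM-4: 5 × 1 × 5 = 25
  FM-5: 3 × 6 × 5 = 90
  FM-6: 7 × 5 × 4 = 140
  FM-7: 10 × 4 × 10 = 400
  FM-8: 3 × 1 × 3 = 9
  FM-9: 7 × 1 × 6 = 42
Modes with RPN > 11: FM-1 (120), FM-2 (12), FM-3 (200), FM-4 (25), FM-5 (90), FM-6 (140), FM-7 (400), FM-9 (42) → 8.

8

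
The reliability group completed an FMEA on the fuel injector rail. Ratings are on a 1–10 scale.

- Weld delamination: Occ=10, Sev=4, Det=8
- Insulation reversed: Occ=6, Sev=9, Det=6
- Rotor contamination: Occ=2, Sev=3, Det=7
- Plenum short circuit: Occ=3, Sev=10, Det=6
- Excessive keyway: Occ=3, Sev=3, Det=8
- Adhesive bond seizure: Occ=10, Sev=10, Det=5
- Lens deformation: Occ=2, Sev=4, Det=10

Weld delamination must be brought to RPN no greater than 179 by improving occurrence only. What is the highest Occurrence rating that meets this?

5

Weld delamination: S=4, O=10, D=8 → current RPN = 320.
Fixed product = 32. Need 32 × O ≤ 179, so O ≤ 179/32 = 5.59.
Maximum integer Occurrence rating = 5 (gives RPN 160; O=6 would give 192 > 179).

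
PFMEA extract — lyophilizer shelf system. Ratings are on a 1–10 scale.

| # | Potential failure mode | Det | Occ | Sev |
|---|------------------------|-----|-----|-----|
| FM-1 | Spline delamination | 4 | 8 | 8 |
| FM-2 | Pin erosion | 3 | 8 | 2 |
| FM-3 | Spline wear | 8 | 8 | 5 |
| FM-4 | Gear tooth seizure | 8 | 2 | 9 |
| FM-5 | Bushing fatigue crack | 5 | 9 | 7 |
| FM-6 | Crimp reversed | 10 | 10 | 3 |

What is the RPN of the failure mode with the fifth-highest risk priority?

144

RPN = Severity × Occurrence × Detection:
  FM-1: 8 × 8 × 4 = 256
  FM-2: 2 × 8 × 3 = 48
  FM-3: 5 × 8 × 8 = 320
  FM-4: 9 × 2 × 8 = 144
  FM-5: 7 × 9 × 5 = 315
  FM-6: 3 × 10 × 10 = 300
Sorted descending: 320, 315, 300, 256, 144, 48.
The fifth-highest RPN is 144 (FM-4).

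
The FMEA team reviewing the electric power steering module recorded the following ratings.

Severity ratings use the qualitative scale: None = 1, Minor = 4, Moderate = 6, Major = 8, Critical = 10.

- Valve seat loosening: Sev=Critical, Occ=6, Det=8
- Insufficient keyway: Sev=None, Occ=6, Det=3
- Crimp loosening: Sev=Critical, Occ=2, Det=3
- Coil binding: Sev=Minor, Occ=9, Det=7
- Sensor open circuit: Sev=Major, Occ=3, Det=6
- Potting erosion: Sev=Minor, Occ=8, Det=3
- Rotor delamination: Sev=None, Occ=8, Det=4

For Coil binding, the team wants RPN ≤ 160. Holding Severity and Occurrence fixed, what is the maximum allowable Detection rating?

Coil binding: S=4, O=9, D=7 → current RPN = 252.
Fixed product = 36. Need 36 × D ≤ 160, so D ≤ 160/36 = 4.44.
Maximum integer Detection rating = 4 (gives RPN 144; D=5 would give 180 > 160).

4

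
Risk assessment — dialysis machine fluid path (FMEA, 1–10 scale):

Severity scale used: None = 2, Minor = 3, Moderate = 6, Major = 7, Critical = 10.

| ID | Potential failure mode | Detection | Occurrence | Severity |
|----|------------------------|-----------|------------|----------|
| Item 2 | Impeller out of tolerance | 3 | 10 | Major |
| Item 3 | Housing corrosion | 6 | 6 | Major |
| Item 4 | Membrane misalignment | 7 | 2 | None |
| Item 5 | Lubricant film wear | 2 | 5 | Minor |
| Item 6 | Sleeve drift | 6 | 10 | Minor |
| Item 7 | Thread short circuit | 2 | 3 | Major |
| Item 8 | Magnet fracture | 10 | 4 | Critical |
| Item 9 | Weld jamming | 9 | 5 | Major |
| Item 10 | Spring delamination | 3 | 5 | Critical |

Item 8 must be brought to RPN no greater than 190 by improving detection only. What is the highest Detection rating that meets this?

Item 8: S=10, O=4, D=10 → current RPN = 400.
Fixed product = 40. Need 40 × D ≤ 190, so D ≤ 190/40 = 4.75.
Maximum integer Detection rating = 4 (gives RPN 160; D=5 would give 200 > 190).

4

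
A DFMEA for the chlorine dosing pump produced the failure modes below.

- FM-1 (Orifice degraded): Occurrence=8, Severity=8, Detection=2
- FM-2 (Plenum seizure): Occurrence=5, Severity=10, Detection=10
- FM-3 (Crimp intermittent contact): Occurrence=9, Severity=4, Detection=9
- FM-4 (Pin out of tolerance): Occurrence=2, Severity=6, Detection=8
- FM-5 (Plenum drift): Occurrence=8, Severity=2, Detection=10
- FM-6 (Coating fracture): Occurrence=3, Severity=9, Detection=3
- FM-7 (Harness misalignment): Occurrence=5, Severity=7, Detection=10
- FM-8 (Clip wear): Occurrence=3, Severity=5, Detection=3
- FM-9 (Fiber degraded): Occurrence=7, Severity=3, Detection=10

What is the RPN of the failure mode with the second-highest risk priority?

RPN = Severity × Occurrence × Detection:
  FM-1: 8 × 8 × 2 = 128
  FM-2: 10 × 5 × 10 = 500
  FM-3: 4 × 9 × 9 = 324
  FM-4: 6 × 2 × 8 = 96
  FM-5: 2 × 8 × 10 = 160
  FM-6: 9 × 3 × 3 = 81
  FM-7: 7 × 5 × 10 = 350
  FM-8: 5 × 3 × 3 = 45
  FM-9: 3 × 7 × 10 = 210
Sorted descending: 500, 350, 324, 210, 160, 128, 96, 81, 45.
The second-highest RPN is 350 (FM-7).

350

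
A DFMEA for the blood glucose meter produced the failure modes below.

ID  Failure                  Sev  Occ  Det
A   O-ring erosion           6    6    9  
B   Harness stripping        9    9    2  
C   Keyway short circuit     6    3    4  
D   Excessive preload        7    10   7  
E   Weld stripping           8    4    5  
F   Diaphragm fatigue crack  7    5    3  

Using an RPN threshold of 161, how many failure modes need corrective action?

3

RPN = Severity × Occurrence × Detection:
  A: 6 × 6 × 9 = 324
  B: 9 × 9 × 2 = 162
  C: 6 × 3 × 4 = 72
  D: 7 × 10 × 7 = 490
  E: 8 × 4 × 5 = 160
  F: 7 × 5 × 3 = 105
Modes with RPN ≥ 161: A (324), B (162), D (490) → 3.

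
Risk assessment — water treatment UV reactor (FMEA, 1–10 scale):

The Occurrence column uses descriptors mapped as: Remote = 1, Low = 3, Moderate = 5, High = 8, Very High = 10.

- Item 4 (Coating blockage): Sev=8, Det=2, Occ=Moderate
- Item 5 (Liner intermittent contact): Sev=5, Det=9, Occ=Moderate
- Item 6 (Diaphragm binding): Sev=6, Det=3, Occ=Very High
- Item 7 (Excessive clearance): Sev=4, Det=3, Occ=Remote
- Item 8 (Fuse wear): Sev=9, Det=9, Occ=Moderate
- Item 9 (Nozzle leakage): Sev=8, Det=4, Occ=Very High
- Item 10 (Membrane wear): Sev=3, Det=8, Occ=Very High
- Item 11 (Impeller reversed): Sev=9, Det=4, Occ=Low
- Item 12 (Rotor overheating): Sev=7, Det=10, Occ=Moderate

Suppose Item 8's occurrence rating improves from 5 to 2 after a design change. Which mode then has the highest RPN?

RPN = Severity × Occurrence × Detection:
  Item 4: 8 × 5 × 2 = 80
  Item 5: 5 × 5 × 9 = 225
  Item 6: 6 × 10 × 3 = 180
  Item 7: 4 × 1 × 3 = 12
  Item 8: 9 × 5 × 9 = 405
  Item 9: 8 × 10 × 4 = 320
  Item 10: 3 × 10 × 8 = 240
  Item 11: 9 × 3 × 4 = 108
  Item 12: 7 × 5 × 10 = 350
After action: Item 8 → 9 × 2 × 9 = 162.
Revised RPNs: Item 12=350, Item 9=320, Item 10=240, Item 5=225, Item 6=180, Item 8=162, Item 11=108, Item 4=80, Item 7=12.
Highest is now Item 12 (350).

Item 12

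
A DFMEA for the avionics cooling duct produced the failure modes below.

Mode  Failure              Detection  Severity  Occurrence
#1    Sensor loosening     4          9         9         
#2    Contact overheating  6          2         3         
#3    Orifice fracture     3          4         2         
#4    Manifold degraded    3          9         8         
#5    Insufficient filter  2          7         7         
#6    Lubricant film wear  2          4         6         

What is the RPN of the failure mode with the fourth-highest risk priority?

RPN = Severity × Occurrence × Detection:
  #1: 9 × 9 × 4 = 324
  #2: 2 × 3 × 6 = 36
  #3: 4 × 2 × 3 = 24
  #4: 9 × 8 × 3 = 216
  #5: 7 × 7 × 2 = 98
  #6: 4 × 6 × 2 = 48
Sorted descending: 324, 216, 98, 48, 36, 24.
The fourth-highest RPN is 48 (#6).

48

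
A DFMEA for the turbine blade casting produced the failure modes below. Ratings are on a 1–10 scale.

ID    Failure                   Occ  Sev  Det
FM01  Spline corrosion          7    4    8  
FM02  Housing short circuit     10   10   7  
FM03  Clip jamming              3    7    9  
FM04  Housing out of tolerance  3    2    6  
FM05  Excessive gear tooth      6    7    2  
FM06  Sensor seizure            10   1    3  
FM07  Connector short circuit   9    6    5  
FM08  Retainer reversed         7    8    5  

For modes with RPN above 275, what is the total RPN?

980

RPN = Severity × Occurrence × Detection:
  FM01: 4 × 7 × 8 = 224
  FM02: 10 × 10 × 7 = 700
  FM03: 7 × 3 × 9 = 189
  FM04: 2 × 3 × 6 = 36
  FM05: 7 × 6 × 2 = 84
  FM06: 1 × 10 × 3 = 30
  FM07: 6 × 9 × 5 = 270
  FM08: 8 × 7 × 5 = 280
RPN > 275: FM02 (700), FM08 (280).
Sum: 700 + 280 = 980.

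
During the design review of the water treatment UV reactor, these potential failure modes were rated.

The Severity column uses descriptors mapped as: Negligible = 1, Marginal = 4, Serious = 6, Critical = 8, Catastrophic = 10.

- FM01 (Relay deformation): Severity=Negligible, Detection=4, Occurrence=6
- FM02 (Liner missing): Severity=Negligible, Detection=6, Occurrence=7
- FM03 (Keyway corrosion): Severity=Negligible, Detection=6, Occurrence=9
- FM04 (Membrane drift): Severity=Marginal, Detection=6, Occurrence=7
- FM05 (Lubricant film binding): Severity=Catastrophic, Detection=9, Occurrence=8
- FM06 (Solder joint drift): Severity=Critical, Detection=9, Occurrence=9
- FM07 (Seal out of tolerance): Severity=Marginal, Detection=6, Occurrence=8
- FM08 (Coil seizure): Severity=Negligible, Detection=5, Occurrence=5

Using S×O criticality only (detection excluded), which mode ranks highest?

FM05

Criticality = Severity × Occurrence:
  FM01: 1 × 6 = 6
  FM02: 1 × 7 = 7
  FM03: 1 × 9 = 9
  FM04: 4 × 7 = 28
  FM05: 10 × 8 = 80
  FM06: 8 × 9 = 72
  FM07: 4 × 8 = 32
  FM08: 1 × 5 = 5
Highest criticality is 80 → FM05.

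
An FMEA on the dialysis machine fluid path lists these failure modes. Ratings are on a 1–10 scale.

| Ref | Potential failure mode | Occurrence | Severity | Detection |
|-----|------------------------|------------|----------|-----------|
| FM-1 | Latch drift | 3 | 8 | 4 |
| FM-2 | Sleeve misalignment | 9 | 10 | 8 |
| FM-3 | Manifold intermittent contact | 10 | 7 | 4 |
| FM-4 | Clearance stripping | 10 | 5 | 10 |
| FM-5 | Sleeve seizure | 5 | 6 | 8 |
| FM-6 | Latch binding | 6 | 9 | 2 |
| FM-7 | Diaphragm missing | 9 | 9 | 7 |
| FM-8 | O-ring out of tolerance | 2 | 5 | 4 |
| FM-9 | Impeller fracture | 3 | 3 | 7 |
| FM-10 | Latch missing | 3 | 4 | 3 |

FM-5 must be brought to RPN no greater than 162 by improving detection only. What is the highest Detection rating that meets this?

FM-5: S=6, O=5, D=8 → current RPN = 240.
Fixed product = 30. Need 30 × D ≤ 162, so D ≤ 162/30 = 5.40.
Maximum integer Detection rating = 5 (gives RPN 150; D=6 would give 180 > 162).

5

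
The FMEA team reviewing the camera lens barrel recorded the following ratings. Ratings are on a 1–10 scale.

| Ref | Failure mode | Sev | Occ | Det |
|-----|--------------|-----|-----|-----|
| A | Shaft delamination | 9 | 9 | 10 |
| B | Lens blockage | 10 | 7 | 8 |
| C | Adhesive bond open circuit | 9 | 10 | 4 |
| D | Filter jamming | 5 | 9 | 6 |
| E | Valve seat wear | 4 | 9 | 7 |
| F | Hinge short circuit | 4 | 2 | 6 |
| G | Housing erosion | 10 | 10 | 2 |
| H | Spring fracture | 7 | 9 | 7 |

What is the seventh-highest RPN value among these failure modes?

200

RPN = Severity × Occurrence × Detection:
  A: 9 × 9 × 10 = 810
  B: 10 × 7 × 8 = 560
  C: 9 × 10 × 4 = 360
  D: 5 × 9 × 6 = 270
  E: 4 × 9 × 7 = 252
  F: 4 × 2 × 6 = 48
  G: 10 × 10 × 2 = 200
  H: 7 × 9 × 7 = 441
Sorted descending: 810, 560, 441, 360, 270, 252, 200, 48.
The seventh-highest RPN is 200 (G).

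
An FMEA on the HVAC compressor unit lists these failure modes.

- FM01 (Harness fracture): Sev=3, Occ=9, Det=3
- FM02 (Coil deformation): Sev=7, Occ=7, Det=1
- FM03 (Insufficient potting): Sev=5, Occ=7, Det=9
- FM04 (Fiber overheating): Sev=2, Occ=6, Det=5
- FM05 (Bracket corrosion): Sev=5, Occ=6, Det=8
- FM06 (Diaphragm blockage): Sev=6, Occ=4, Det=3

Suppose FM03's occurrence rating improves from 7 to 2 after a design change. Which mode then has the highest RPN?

FM05

RPN = Severity × Occurrence × Detection:
  FM01: 3 × 9 × 3 = 81
  FM02: 7 × 7 × 1 = 49
  FM03: 5 × 7 × 9 = 315
  FM04: 2 × 6 × 5 = 60
  FM05: 5 × 6 × 8 = 240
  FM06: 6 × 4 × 3 = 72
After action: FM03 → 5 × 2 × 9 = 90.
Revised RPNs: FM05=240, FM03=90, FM01=81, FM06=72, FM04=60, FM02=49.
Highest is now FM05 (240).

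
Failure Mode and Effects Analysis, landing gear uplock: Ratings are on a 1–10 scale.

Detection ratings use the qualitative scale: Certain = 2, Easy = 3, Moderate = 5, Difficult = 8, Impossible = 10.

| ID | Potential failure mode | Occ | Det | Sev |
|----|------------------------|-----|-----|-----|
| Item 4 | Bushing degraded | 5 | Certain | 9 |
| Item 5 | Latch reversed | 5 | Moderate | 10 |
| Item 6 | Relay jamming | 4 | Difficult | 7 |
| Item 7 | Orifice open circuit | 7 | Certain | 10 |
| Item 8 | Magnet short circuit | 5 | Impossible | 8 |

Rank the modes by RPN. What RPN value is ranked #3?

224

RPN = Severity × Occurrence × Detection:
  Item 4: 9 × 5 × 2 = 90
  Item 5: 10 × 5 × 5 = 250
  Item 6: 7 × 4 × 8 = 224
  Item 7: 10 × 7 × 2 = 140
  Item 8: 8 × 5 × 10 = 400
Sorted descending: 400, 250, 224, 140, 90.
The third-highest RPN is 224 (Item 6).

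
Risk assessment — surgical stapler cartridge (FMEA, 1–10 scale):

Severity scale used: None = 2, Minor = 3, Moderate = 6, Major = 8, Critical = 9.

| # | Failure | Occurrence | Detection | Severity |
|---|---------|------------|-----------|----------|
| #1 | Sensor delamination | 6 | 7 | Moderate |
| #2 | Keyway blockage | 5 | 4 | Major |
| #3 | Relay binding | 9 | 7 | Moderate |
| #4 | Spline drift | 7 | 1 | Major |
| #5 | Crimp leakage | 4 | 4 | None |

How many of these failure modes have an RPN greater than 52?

4

RPN = Severity × Occurrence × Detection:
  #1: 6 × 6 × 7 = 252
  #2: 8 × 5 × 4 = 160
  #3: 6 × 9 × 7 = 378
  #4: 8 × 7 × 1 = 56
  #5: 2 × 4 × 4 = 32
Modes with RPN > 52: #1 (252), #2 (160), #3 (378), #4 (56) → 4.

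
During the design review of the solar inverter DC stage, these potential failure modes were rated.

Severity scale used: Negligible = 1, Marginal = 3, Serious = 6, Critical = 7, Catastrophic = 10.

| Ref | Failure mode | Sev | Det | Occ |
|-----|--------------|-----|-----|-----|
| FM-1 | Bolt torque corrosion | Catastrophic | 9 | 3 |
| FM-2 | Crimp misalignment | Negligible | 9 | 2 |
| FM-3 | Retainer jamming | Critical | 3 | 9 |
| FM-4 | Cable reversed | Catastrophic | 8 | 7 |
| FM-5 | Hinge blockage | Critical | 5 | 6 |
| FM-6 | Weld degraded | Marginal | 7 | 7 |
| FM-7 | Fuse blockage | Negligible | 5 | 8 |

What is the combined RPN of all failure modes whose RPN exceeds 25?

RPN = Severity × Occurrence × Detection:
  FM-1: 10 × 3 × 9 = 270
  FM-2: 1 × 2 × 9 = 18
  FM-3: 7 × 9 × 3 = 189
  FM-4: 10 × 7 × 8 = 560
  FM-5: 7 × 6 × 5 = 210
  FM-6: 3 × 7 × 7 = 147
  FM-7: 1 × 8 × 5 = 40
RPN > 25: FM-1 (270), FM-3 (189), FM-4 (560), FM-5 (210), FM-6 (147), FM-7 (40).
Sum: 270 + 189 + 560 + 210 + 147 + 40 = 1416.

1416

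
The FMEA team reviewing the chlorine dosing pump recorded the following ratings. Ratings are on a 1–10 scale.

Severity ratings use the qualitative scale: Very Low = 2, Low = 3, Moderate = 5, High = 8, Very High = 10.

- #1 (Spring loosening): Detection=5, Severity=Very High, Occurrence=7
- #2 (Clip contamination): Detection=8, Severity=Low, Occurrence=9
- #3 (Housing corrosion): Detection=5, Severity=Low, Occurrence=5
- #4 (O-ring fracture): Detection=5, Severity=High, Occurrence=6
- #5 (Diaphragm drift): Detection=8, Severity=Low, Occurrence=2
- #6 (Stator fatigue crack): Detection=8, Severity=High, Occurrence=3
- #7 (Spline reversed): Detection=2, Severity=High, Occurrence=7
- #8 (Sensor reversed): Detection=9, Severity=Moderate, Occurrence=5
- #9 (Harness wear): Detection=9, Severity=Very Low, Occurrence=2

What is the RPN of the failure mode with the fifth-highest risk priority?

RPN = Severity × Occurrence × Detection:
  #1: 10 × 7 × 5 = 350
  #2: 3 × 9 × 8 = 216
  #3: 3 × 5 × 5 = 75
  #4: 8 × 6 × 5 = 240
  #5: 3 × 2 × 8 = 48
  #6: 8 × 3 × 8 = 192
  #7: 8 × 7 × 2 = 112
  #8: 5 × 5 × 9 = 225
  #9: 2 × 2 × 9 = 36
Sorted descending: 350, 240, 225, 216, 192, 112, 75, 48, 36.
The fifth-highest RPN is 192 (#6).

192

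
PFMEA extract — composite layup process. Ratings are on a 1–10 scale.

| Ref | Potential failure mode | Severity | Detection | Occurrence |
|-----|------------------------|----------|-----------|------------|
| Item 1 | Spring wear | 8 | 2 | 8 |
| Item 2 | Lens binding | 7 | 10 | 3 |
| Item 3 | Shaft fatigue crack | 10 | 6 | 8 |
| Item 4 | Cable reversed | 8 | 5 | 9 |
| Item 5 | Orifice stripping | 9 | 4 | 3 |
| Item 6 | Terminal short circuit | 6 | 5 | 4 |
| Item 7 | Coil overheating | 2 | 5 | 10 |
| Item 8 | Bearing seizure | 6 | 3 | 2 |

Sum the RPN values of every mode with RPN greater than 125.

RPN = Severity × Occurrence × Detection:
  Item 1: 8 × 8 × 2 = 128
  Item 2: 7 × 3 × 10 = 210
  Item 3: 10 × 8 × 6 = 480
  Item 4: 8 × 9 × 5 = 360
  Item 5: 9 × 3 × 4 = 108
  Item 6: 6 × 4 × 5 = 120
  Item 7: 2 × 10 × 5 = 100
  Item 8: 6 × 2 × 3 = 36
RPN > 125: Item 1 (128), Item 2 (210), Item 3 (480), Item 4 (360).
Sum: 128 + 210 + 480 + 360 = 1178.

1178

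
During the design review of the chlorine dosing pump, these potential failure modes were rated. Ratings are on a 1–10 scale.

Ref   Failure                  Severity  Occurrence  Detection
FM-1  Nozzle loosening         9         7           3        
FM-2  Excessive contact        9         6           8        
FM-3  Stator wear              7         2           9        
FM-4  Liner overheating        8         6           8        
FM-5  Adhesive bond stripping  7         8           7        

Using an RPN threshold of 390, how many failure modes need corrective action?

RPN = Severity × Occurrence × Detection:
  FM-1: 9 × 7 × 3 = 189
  FM-2: 9 × 6 × 8 = 432
  FM-3: 7 × 2 × 9 = 126
  FM-4: 8 × 6 × 8 = 384
  FM-5: 7 × 8 × 7 = 392
Modes with RPN ≥ 390: FM-2 (432), FM-5 (392) → 2.

2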